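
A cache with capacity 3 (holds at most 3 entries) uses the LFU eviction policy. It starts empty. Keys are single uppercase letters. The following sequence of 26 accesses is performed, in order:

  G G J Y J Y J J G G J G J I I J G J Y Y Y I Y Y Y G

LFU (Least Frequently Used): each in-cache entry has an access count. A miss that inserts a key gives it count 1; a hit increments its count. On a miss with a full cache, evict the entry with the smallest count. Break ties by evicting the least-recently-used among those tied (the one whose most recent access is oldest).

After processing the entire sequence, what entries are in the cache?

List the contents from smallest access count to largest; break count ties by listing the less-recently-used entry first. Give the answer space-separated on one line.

LFU simulation (capacity=3):
  1. access G: MISS. Cache: [G(c=1)]
  2. access G: HIT, count now 2. Cache: [G(c=2)]
  3. access J: MISS. Cache: [J(c=1) G(c=2)]
  4. access Y: MISS. Cache: [J(c=1) Y(c=1) G(c=2)]
  5. access J: HIT, count now 2. Cache: [Y(c=1) G(c=2) J(c=2)]
  6. access Y: HIT, count now 2. Cache: [G(c=2) J(c=2) Y(c=2)]
  7. access J: HIT, count now 3. Cache: [G(c=2) Y(c=2) J(c=3)]
  8. access J: HIT, count now 4. Cache: [G(c=2) Y(c=2) J(c=4)]
  9. access G: HIT, count now 3. Cache: [Y(c=2) G(c=3) J(c=4)]
  10. access G: HIT, count now 4. Cache: [Y(c=2) J(c=4) G(c=4)]
  11. access J: HIT, count now 5. Cache: [Y(c=2) G(c=4) J(c=5)]
  12. access G: HIT, count now 5. Cache: [Y(c=2) J(c=5) G(c=5)]
  13. access J: HIT, count now 6. Cache: [Y(c=2) G(c=5) J(c=6)]
  14. access I: MISS, evict Y(c=2). Cache: [I(c=1) G(c=5) J(c=6)]
  15. access I: HIT, count now 2. Cache: [I(c=2) G(c=5) J(c=6)]
  16. access J: HIT, count now 7. Cache: [I(c=2) G(c=5) J(c=7)]
  17. access G: HIT, count now 6. Cache: [I(c=2) G(c=6) J(c=7)]
  18. access J: HIT, count now 8. Cache: [I(c=2) G(c=6) J(c=8)]
  19. access Y: MISS, evict I(c=2). Cache: [Y(c=1) G(c=6) J(c=8)]
  20. access Y: HIT, count now 2. Cache: [Y(c=2) G(c=6) J(c=8)]
  21. access Y: HIT, count now 3. Cache: [Y(c=3) G(c=6) J(c=8)]
  22. access I: MISS, evict Y(c=3). Cache: [I(c=1) G(c=6) J(c=8)]
  23. access Y: MISS, evict I(c=1). Cache: [Y(c=1) G(c=6) J(c=8)]
  24. access Y: HIT, count now 2. Cache: [Y(c=2) G(c=6) J(c=8)]
  25. access Y: HIT, count now 3. Cache: [Y(c=3) G(c=6) J(c=8)]
  26. access G: HIT, count now 7. Cache: [Y(c=3) G(c=7) J(c=8)]
Total: 19 hits, 7 misses, 4 evictions

Answer: Y G J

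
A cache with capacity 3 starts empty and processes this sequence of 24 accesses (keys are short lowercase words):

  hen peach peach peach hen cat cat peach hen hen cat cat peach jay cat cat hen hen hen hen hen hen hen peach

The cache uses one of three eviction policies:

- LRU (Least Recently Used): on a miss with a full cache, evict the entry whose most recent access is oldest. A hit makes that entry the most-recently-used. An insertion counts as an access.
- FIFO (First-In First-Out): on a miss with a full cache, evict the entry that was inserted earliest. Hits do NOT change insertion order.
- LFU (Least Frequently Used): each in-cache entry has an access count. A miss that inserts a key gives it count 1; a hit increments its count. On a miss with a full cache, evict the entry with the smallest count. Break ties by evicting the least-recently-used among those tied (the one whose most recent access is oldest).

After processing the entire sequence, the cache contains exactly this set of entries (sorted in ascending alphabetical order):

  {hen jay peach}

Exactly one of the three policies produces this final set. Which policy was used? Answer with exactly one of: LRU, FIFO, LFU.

Answer: FIFO

Derivation:
Simulating under each policy and comparing final sets:
  LRU: final set = {cat hen peach} -> differs
  FIFO: final set = {hen jay peach} -> MATCHES target
  LFU: final set = {cat hen peach} -> differs
Only FIFO produces the target set.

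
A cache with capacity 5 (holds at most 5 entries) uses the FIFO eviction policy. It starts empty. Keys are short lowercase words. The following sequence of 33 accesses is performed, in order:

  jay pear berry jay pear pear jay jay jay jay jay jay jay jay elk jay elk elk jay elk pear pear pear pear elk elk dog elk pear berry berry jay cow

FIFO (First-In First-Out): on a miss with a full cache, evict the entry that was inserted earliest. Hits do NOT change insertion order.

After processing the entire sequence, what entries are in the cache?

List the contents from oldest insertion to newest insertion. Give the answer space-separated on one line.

Answer: pear berry elk dog cow

Derivation:
FIFO simulation (capacity=5):
  1. access jay: MISS. Cache (old->new): [jay]
  2. access pear: MISS. Cache (old->new): [jay pear]
  3. access berry: MISS. Cache (old->new): [jay pear berry]
  4. access jay: HIT. Cache (old->new): [jay pear berry]
  5. access pear: HIT. Cache (old->new): [jay pear berry]
  6. access pear: HIT. Cache (old->new): [jay pear berry]
  7. access jay: HIT. Cache (old->new): [jay pear berry]
  8. access jay: HIT. Cache (old->new): [jay pear berry]
  9. access jay: HIT. Cache (old->new): [jay pear berry]
  10. access jay: HIT. Cache (old->new): [jay pear berry]
  11. access jay: HIT. Cache (old->new): [jay pear berry]
  12. access jay: HIT. Cache (old->new): [jay pear berry]
  13. access jay: HIT. Cache (old->new): [jay pear berry]
  14. access jay: HIT. Cache (old->new): [jay pear berry]
  15. access elk: MISS. Cache (old->new): [jay pear berry elk]
  16. access jay: HIT. Cache (old->new): [jay pear berry elk]
  17. access elk: HIT. Cache (old->new): [jay pear berry elk]
  18. access elk: HIT. Cache (old->new): [jay pear berry elk]
  19. access jay: HIT. Cache (old->new): [jay pear berry elk]
  20. access elk: HIT. Cache (old->new): [jay pear berry elk]
  21. access pear: HIT. Cache (old->new): [jay pear berry elk]
  22. access pear: HIT. Cache (old->new): [jay pear berry elk]
  23. access pear: HIT. Cache (old->new): [jay pear berry elk]
  24. access pear: HIT. Cache (old->new): [jay pear berry elk]
  25. access elk: HIT. Cache (old->new): [jay pear berry elk]
  26. access elk: HIT. Cache (old->new): [jay pear berry elk]
  27. access dog: MISS. Cache (old->new): [jay pear berry elk dog]
  28. access elk: HIT. Cache (old->new): [jay pear berry elk dog]
  29. access pear: HIT. Cache (old->new): [jay pear berry elk dog]
  30. access berry: HIT. Cache (old->new): [jay pear berry elk dog]
  31. access berry: HIT. Cache (old->new): [jay pear berry elk dog]
  32. access jay: HIT. Cache (old->new): [jay pear berry elk dog]
  33. access cow: MISS, evict jay. Cache (old->new): [pear berry elk dog cow]
Total: 27 hits, 6 misses, 1 evictions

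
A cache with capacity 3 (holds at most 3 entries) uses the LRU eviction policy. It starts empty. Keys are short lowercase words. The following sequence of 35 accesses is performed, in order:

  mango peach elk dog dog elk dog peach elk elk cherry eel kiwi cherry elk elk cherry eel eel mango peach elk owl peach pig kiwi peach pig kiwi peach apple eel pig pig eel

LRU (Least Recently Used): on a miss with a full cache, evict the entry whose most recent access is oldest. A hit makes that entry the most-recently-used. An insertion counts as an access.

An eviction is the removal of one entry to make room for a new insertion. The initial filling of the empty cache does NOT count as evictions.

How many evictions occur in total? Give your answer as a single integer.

Answer: 15

Derivation:
LRU simulation (capacity=3):
  1. access mango: MISS. Cache (LRU->MRU): [mango]
  2. access peach: MISS. Cache (LRU->MRU): [mango peach]
  3. access elk: MISS. Cache (LRU->MRU): [mango peach elk]
  4. access dog: MISS, evict mango. Cache (LRU->MRU): [peach elk dog]
  5. access dog: HIT. Cache (LRU->MRU): [peach elk dog]
  6. access elk: HIT. Cache (LRU->MRU): [peach dog elk]
  7. access dog: HIT. Cache (LRU->MRU): [peach elk dog]
  8. access peach: HIT. Cache (LRU->MRU): [elk dog peach]
  9. access elk: HIT. Cache (LRU->MRU): [dog peach elk]
  10. access elk: HIT. Cache (LRU->MRU): [dog peach elk]
  11. access cherry: MISS, evict dog. Cache (LRU->MRU): [peach elk cherry]
  12. access eel: MISS, evict peach. Cache (LRU->MRU): [elk cherry eel]
  13. access kiwi: MISS, evict elk. Cache (LRU->MRU): [cherry eel kiwi]
  14. access cherry: HIT. Cache (LRU->MRU): [eel kiwi cherry]
  15. access elk: MISS, evict eel. Cache (LRU->MRU): [kiwi cherry elk]
  16. access elk: HIT. Cache (LRU->MRU): [kiwi cherry elk]
  17. access cherry: HIT. Cache (LRU->MRU): [kiwi elk cherry]
  18. access eel: MISS, evict kiwi. Cache (LRU->MRU): [elk cherry eel]
  19. access eel: HIT. Cache (LRU->MRU): [elk cherry eel]
  20. access mango: MISS, evict elk. Cache (LRU->MRU): [cherry eel mango]
  21. access peach: MISS, evict cherry. Cache (LRU->MRU): [eel mango peach]
  22. access elk: MISS, evict eel. Cache (LRU->MRU): [mango peach elk]
  23. access owl: MISS, evict mango. Cache (LRU->MRU): [peach elk owl]
  24. access peach: HIT. Cache (LRU->MRU): [elk owl peach]
  25. access pig: MISS, evict elk. Cache (LRU->MRU): [owl peach pig]
  26. access kiwi: MISS, evict owl. Cache (LRU->MRU): [peach pig kiwi]
  27. access peach: HIT. Cache (LRU->MRU): [pig kiwi peach]
  28. access pig: HIT. Cache (LRU->MRU): [kiwi peach pig]
  29. access kiwi: HIT. Cache (LRU->MRU): [peach pig kiwi]
  30. access peach: HIT. Cache (LRU->MRU): [pig kiwi peach]
  31. access apple: MISS, evict pig. Cache (LRU->MRU): [kiwi peach apple]
  32. access eel: MISS, evict kiwi. Cache (LRU->MRU): [peach apple eel]
  33. access pig: MISS, evict peach. Cache (LRU->MRU): [apple eel pig]
  34. access pig: HIT. Cache (LRU->MRU): [apple eel pig]
  35. access eel: HIT. Cache (LRU->MRU): [apple pig eel]
Total: 17 hits, 18 misses, 15 evictions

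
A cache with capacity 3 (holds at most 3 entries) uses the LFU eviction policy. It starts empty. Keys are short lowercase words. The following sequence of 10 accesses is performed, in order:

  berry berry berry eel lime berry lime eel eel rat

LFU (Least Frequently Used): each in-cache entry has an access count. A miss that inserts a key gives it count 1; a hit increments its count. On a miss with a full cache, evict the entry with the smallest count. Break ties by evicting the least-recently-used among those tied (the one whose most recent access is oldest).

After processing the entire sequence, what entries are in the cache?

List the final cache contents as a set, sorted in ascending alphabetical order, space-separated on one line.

Answer: berry eel rat

Derivation:
LFU simulation (capacity=3):
  1. access berry: MISS. Cache: [berry(c=1)]
  2. access berry: HIT, count now 2. Cache: [berry(c=2)]
  3. access berry: HIT, count now 3. Cache: [berry(c=3)]
  4. access eel: MISS. Cache: [eel(c=1) berry(c=3)]
  5. access lime: MISS. Cache: [eel(c=1) lime(c=1) berry(c=3)]
  6. access berry: HIT, count now 4. Cache: [eel(c=1) lime(c=1) berry(c=4)]
  7. access lime: HIT, count now 2. Cache: [eel(c=1) lime(c=2) berry(c=4)]
  8. access eel: HIT, count now 2. Cache: [lime(c=2) eel(c=2) berry(c=4)]
  9. access eel: HIT, count now 3. Cache: [lime(c=2) eel(c=3) berry(c=4)]
  10. access rat: MISS, evict lime(c=2). Cache: [rat(c=1) eel(c=3) berry(c=4)]
Total: 6 hits, 4 misses, 1 evictions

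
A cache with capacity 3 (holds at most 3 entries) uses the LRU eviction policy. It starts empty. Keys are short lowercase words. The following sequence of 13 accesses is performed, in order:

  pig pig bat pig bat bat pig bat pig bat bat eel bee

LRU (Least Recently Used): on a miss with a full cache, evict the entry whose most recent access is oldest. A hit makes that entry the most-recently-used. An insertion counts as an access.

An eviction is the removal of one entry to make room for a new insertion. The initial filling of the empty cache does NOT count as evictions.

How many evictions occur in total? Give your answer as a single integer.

LRU simulation (capacity=3):
  1. access pig: MISS. Cache (LRU->MRU): [pig]
  2. access pig: HIT. Cache (LRU->MRU): [pig]
  3. access bat: MISS. Cache (LRU->MRU): [pig bat]
  4. access pig: HIT. Cache (LRU->MRU): [bat pig]
  5. access bat: HIT. Cache (LRU->MRU): [pig bat]
  6. access bat: HIT. Cache (LRU->MRU): [pig bat]
  7. access pig: HIT. Cache (LRU->MRU): [bat pig]
  8. access bat: HIT. Cache (LRU->MRU): [pig bat]
  9. access pig: HIT. Cache (LRU->MRU): [bat pig]
  10. access bat: HIT. Cache (LRU->MRU): [pig bat]
  11. access bat: HIT. Cache (LRU->MRU): [pig bat]
  12. access eel: MISS. Cache (LRU->MRU): [pig bat eel]
  13. access bee: MISS, evict pig. Cache (LRU->MRU): [bat eel bee]
Total: 9 hits, 4 misses, 1 evictions

Answer: 1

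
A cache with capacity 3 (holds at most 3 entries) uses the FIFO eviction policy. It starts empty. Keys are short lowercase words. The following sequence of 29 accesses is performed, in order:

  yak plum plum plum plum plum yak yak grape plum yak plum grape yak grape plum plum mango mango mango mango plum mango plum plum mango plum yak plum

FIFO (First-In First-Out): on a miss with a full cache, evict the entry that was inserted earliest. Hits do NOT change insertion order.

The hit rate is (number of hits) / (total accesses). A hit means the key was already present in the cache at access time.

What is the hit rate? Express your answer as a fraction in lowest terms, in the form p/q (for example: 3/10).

FIFO simulation (capacity=3):
  1. access yak: MISS. Cache (old->new): [yak]
  2. access plum: MISS. Cache (old->new): [yak plum]
  3. access plum: HIT. Cache (old->new): [yak plum]
  4. access plum: HIT. Cache (old->new): [yak plum]
  5. access plum: HIT. Cache (old->new): [yak plum]
  6. access plum: HIT. Cache (old->new): [yak plum]
  7. access yak: HIT. Cache (old->new): [yak plum]
  8. access yak: HIT. Cache (old->new): [yak plum]
  9. access grape: MISS. Cache (old->new): [yak plum grape]
  10. access plum: HIT. Cache (old->new): [yak plum grape]
  11. access yak: HIT. Cache (old->new): [yak plum grape]
  12. access plum: HIT. Cache (old->new): [yak plum grape]
  13. access grape: HIT. Cache (old->new): [yak plum grape]
  14. access yak: HIT. Cache (old->new): [yak plum grape]
  15. access grape: HIT. Cache (old->new): [yak plum grape]
  16. access plum: HIT. Cache (old->new): [yak plum grape]
  17. access plum: HIT. Cache (old->new): [yak plum grape]
  18. access mango: MISS, evict yak. Cache (old->new): [plum grape mango]
  19. access mango: HIT. Cache (old->new): [plum grape mango]
  20. access mango: HIT. Cache (old->new): [plum grape mango]
  21. access mango: HIT. Cache (old->new): [plum grape mango]
  22. access plum: HIT. Cache (old->new): [plum grape mango]
  23. access mango: HIT. Cache (old->new): [plum grape mango]
  24. access plum: HIT. Cache (old->new): [plum grape mango]
  25. access plum: HIT. Cache (old->new): [plum grape mango]
  26. access mango: HIT. Cache (old->new): [plum grape mango]
  27. access plum: HIT. Cache (old->new): [plum grape mango]
  28. access yak: MISS, evict plum. Cache (old->new): [grape mango yak]
  29. access plum: MISS, evict grape. Cache (old->new): [mango yak plum]
Total: 23 hits, 6 misses, 3 evictions

Hit rate = 23/29

Answer: 23/29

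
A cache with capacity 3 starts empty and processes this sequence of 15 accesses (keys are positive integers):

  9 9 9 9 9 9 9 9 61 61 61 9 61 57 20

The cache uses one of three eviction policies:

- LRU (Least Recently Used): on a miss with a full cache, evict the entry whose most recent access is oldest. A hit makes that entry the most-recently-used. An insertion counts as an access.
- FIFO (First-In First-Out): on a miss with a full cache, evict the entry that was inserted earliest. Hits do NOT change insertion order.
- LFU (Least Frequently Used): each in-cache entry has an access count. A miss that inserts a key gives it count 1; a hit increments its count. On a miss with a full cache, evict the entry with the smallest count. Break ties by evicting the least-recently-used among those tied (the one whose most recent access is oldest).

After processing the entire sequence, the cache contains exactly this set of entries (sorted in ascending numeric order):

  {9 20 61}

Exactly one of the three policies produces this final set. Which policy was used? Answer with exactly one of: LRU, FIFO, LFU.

Answer: LFU

Derivation:
Simulating under each policy and comparing final sets:
  LRU: final set = {20 57 61} -> differs
  FIFO: final set = {20 57 61} -> differs
  LFU: final set = {9 20 61} -> MATCHES target
Only LFU produces the target set.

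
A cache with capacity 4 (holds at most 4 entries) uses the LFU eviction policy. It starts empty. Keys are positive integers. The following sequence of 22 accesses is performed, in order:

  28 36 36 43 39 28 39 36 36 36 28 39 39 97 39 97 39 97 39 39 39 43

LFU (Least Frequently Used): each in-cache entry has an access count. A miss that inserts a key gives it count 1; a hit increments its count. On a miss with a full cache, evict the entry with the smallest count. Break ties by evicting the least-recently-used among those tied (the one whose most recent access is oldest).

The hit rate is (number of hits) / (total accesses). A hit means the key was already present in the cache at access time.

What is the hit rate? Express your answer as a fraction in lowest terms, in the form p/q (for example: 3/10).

Answer: 8/11

Derivation:
LFU simulation (capacity=4):
  1. access 28: MISS. Cache: [28(c=1)]
  2. access 36: MISS. Cache: [28(c=1) 36(c=1)]
  3. access 36: HIT, count now 2. Cache: [28(c=1) 36(c=2)]
  4. access 43: MISS. Cache: [28(c=1) 43(c=1) 36(c=2)]
  5. access 39: MISS. Cache: [28(c=1) 43(c=1) 39(c=1) 36(c=2)]
  6. access 28: HIT, count now 2. Cache: [43(c=1) 39(c=1) 36(c=2) 28(c=2)]
  7. access 39: HIT, count now 2. Cache: [43(c=1) 36(c=2) 28(c=2) 39(c=2)]
  8. access 36: HIT, count now 3. Cache: [43(c=1) 28(c=2) 39(c=2) 36(c=3)]
  9. access 36: HIT, count now 4. Cache: [43(c=1) 28(c=2) 39(c=2) 36(c=4)]
  10. access 36: HIT, count now 5. Cache: [43(c=1) 28(c=2) 39(c=2) 36(c=5)]
  11. access 28: HIT, count now 3. Cache: [43(c=1) 39(c=2) 28(c=3) 36(c=5)]
  12. access 39: HIT, count now 3. Cache: [43(c=1) 28(c=3) 39(c=3) 36(c=5)]
  13. access 39: HIT, count now 4. Cache: [43(c=1) 28(c=3) 39(c=4) 36(c=5)]
  14. access 97: MISS, evict 43(c=1). Cache: [97(c=1) 28(c=3) 39(c=4) 36(c=5)]
  15. access 39: HIT, count now 5. Cache: [97(c=1) 28(c=3) 36(c=5) 39(c=5)]
  16. access 97: HIT, count now 2. Cache: [97(c=2) 28(c=3) 36(c=5) 39(c=5)]
  17. access 39: HIT, count now 6. Cache: [97(c=2) 28(c=3) 36(c=5) 39(c=6)]
  18. access 97: HIT, count now 3. Cache: [28(c=3) 97(c=3) 36(c=5) 39(c=6)]
  19. access 39: HIT, count now 7. Cache: [28(c=3) 97(c=3) 36(c=5) 39(c=7)]
  20. access 39: HIT, count now 8. Cache: [28(c=3) 97(c=3) 36(c=5) 39(c=8)]
  21. access 39: HIT, count now 9. Cache: [28(c=3) 97(c=3) 36(c=5) 39(c=9)]
  22. access 43: MISS, evict 28(c=3). Cache: [43(c=1) 97(c=3) 36(c=5) 39(c=9)]
Total: 16 hits, 6 misses, 2 evictions

Hit rate = 16/22 = 8/11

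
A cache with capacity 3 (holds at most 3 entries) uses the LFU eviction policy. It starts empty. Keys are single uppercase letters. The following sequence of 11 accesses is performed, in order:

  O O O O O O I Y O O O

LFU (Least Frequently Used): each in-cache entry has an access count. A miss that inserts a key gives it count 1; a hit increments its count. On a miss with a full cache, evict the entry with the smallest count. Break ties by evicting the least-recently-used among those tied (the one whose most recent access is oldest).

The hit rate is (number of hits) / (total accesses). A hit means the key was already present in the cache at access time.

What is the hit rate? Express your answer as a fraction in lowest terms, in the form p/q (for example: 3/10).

Answer: 8/11

Derivation:
LFU simulation (capacity=3):
  1. access O: MISS. Cache: [O(c=1)]
  2. access O: HIT, count now 2. Cache: [O(c=2)]
  3. access O: HIT, count now 3. Cache: [O(c=3)]
  4. access O: HIT, count now 4. Cache: [O(c=4)]
  5. access O: HIT, count now 5. Cache: [O(c=5)]
  6. access O: HIT, count now 6. Cache: [O(c=6)]
  7. access I: MISS. Cache: [I(c=1) O(c=6)]
  8. access Y: MISS. Cache: [I(c=1) Y(c=1) O(c=6)]
  9. access O: HIT, count now 7. Cache: [I(c=1) Y(c=1) O(c=7)]
  10. access O: HIT, count now 8. Cache: [I(c=1) Y(c=1) O(c=8)]
  11. access O: HIT, count now 9. Cache: [I(c=1) Y(c=1) O(c=9)]
Total: 8 hits, 3 misses, 0 evictions

Hit rate = 8/11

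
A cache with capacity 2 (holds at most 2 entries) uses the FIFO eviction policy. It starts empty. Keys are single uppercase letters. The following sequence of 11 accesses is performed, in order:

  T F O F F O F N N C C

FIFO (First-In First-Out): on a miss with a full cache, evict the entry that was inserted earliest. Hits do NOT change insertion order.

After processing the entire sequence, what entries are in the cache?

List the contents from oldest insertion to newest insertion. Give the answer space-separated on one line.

FIFO simulation (capacity=2):
  1. access T: MISS. Cache (old->new): [T]
  2. access F: MISS. Cache (old->new): [T F]
  3. access O: MISS, evict T. Cache (old->new): [F O]
  4. access F: HIT. Cache (old->new): [F O]
  5. access F: HIT. Cache (old->new): [F O]
  6. access O: HIT. Cache (old->new): [F O]
  7. access F: HIT. Cache (old->new): [F O]
  8. access N: MISS, evict F. Cache (old->new): [O N]
  9. access N: HIT. Cache (old->new): [O N]
  10. access C: MISS, evict O. Cache (old->new): [N C]
  11. access C: HIT. Cache (old->new): [N C]
Total: 6 hits, 5 misses, 3 evictions

Answer: N C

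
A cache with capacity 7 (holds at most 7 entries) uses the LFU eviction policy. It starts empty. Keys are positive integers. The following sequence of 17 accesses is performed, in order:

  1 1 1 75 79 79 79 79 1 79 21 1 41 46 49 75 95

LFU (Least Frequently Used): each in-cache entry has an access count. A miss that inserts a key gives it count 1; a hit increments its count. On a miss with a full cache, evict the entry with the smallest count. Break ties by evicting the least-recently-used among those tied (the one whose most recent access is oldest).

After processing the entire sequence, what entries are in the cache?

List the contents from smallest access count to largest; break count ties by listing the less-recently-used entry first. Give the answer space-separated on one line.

LFU simulation (capacity=7):
  1. access 1: MISS. Cache: [1(c=1)]
  2. access 1: HIT, count now 2. Cache: [1(c=2)]
  3. access 1: HIT, count now 3. Cache: [1(c=3)]
  4. access 75: MISS. Cache: [75(c=1) 1(c=3)]
  5. access 79: MISS. Cache: [75(c=1) 79(c=1) 1(c=3)]
  6. access 79: HIT, count now 2. Cache: [75(c=1) 79(c=2) 1(c=3)]
  7. access 79: HIT, count now 3. Cache: [75(c=1) 1(c=3) 79(c=3)]
  8. access 79: HIT, count now 4. Cache: [75(c=1) 1(c=3) 79(c=4)]
  9. access 1: HIT, count now 4. Cache: [75(c=1) 79(c=4) 1(c=4)]
  10. access 79: HIT, count now 5. Cache: [75(c=1) 1(c=4) 79(c=5)]
  11. access 21: MISS. Cache: [75(c=1) 21(c=1) 1(c=4) 79(c=5)]
  12. access 1: HIT, count now 5. Cache: [75(c=1) 21(c=1) 79(c=5) 1(c=5)]
  13. access 41: MISS. Cache: [75(c=1) 21(c=1) 41(c=1) 79(c=5) 1(c=5)]
  14. access 46: MISS. Cache: [75(c=1) 21(c=1) 41(c=1) 46(c=1) 79(c=5) 1(c=5)]
  15. access 49: MISS. Cache: [75(c=1) 21(c=1) 41(c=1) 46(c=1) 49(c=1) 79(c=5) 1(c=5)]
  16. access 75: HIT, count now 2. Cache: [21(c=1) 41(c=1) 46(c=1) 49(c=1) 75(c=2) 79(c=5) 1(c=5)]
  17. access 95: MISS, evict 21(c=1). Cache: [41(c=1) 46(c=1) 49(c=1) 95(c=1) 75(c=2) 79(c=5) 1(c=5)]
Total: 9 hits, 8 misses, 1 evictions

Answer: 41 46 49 95 75 79 1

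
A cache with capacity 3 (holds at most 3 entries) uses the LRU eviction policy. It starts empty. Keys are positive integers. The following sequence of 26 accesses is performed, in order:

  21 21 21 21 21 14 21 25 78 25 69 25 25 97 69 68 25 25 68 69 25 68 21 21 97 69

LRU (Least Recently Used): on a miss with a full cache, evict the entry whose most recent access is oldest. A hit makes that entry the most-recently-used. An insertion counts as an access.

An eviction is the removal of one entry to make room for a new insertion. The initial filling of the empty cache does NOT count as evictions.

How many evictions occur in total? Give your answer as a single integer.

LRU simulation (capacity=3):
  1. access 21: MISS. Cache (LRU->MRU): [21]
  2. access 21: HIT. Cache (LRU->MRU): [21]
  3. access 21: HIT. Cache (LRU->MRU): [21]
  4. access 21: HIT. Cache (LRU->MRU): [21]
  5. access 21: HIT. Cache (LRU->MRU): [21]
  6. access 14: MISS. Cache (LRU->MRU): [21 14]
  7. access 21: HIT. Cache (LRU->MRU): [14 21]
  8. access 25: MISS. Cache (LRU->MRU): [14 21 25]
  9. access 78: MISS, evict 14. Cache (LRU->MRU): [21 25 78]
  10. access 25: HIT. Cache (LRU->MRU): [21 78 25]
  11. access 69: MISS, evict 21. Cache (LRU->MRU): [78 25 69]
  12. access 25: HIT. Cache (LRU->MRU): [78 69 25]
  13. access 25: HIT. Cache (LRU->MRU): [78 69 25]
  14. access 97: MISS, evict 78. Cache (LRU->MRU): [69 25 97]
  15. access 69: HIT. Cache (LRU->MRU): [25 97 69]
  16. access 68: MISS, evict 25. Cache (LRU->MRU): [97 69 68]
  17. access 25: MISS, evict 97. Cache (LRU->MRU): [69 68 25]
  18. access 25: HIT. Cache (LRU->MRU): [69 68 25]
  19. access 68: HIT. Cache (LRU->MRU): [69 25 68]
  20. access 69: HIT. Cache (LRU->MRU): [25 68 69]
  21. access 25: HIT. Cache (LRU->MRU): [68 69 25]
  22. access 68: HIT. Cache (LRU->MRU): [69 25 68]
  23. access 21: MISS, evict 69. Cache (LRU->MRU): [25 68 21]
  24. access 21: HIT. Cache (LRU->MRU): [25 68 21]
  25. access 97: MISS, evict 25. Cache (LRU->MRU): [68 21 97]
  26. access 69: MISS, evict 68. Cache (LRU->MRU): [21 97 69]
Total: 15 hits, 11 misses, 8 evictions

Answer: 8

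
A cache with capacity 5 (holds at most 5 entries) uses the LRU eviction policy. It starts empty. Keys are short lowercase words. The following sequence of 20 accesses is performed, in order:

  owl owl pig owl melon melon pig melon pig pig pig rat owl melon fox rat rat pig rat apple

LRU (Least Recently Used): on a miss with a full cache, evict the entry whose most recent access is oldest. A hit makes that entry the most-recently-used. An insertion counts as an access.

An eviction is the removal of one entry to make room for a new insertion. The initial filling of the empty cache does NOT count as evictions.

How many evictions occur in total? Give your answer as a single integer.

Answer: 1

Derivation:
LRU simulation (capacity=5):
  1. access owl: MISS. Cache (LRU->MRU): [owl]
  2. access owl: HIT. Cache (LRU->MRU): [owl]
  3. access pig: MISS. Cache (LRU->MRU): [owl pig]
  4. access owl: HIT. Cache (LRU->MRU): [pig owl]
  5. access melon: MISS. Cache (LRU->MRU): [pig owl melon]
  6. access melon: HIT. Cache (LRU->MRU): [pig owl melon]
  7. access pig: HIT. Cache (LRU->MRU): [owl melon pig]
  8. access melon: HIT. Cache (LRU->MRU): [owl pig melon]
  9. access pig: HIT. Cache (LRU->MRU): [owl melon pig]
  10. access pig: HIT. Cache (LRU->MRU): [owl melon pig]
  11. access pig: HIT. Cache (LRU->MRU): [owl melon pig]
  12. access rat: MISS. Cache (LRU->MRU): [owl melon pig rat]
  13. access owl: HIT. Cache (LRU->MRU): [melon pig rat owl]
  14. access melon: HIT. Cache (LRU->MRU): [pig rat owl melon]
  15. access fox: MISS. Cache (LRU->MRU): [pig rat owl melon fox]
  16. access rat: HIT. Cache (LRU->MRU): [pig owl melon fox rat]
  17. access rat: HIT. Cache (LRU->MRU): [pig owl melon fox rat]
  18. access pig: HIT. Cache (LRU->MRU): [owl melon fox rat pig]
  19. access rat: HIT. Cache (LRU->MRU): [owl melon fox pig rat]
  20. access apple: MISS, evict owl. Cache (LRU->MRU): [melon fox pig rat apple]
Total: 14 hits, 6 misses, 1 evictions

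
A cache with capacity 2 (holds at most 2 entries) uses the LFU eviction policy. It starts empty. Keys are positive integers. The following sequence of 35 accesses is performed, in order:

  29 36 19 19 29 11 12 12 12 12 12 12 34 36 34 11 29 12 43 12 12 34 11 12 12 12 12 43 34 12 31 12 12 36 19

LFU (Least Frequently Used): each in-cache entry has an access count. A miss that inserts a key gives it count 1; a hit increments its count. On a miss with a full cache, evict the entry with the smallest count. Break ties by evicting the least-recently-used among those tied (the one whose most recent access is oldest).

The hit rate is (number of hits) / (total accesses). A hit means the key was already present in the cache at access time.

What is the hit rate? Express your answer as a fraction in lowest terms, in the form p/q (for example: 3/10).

LFU simulation (capacity=2):
  1. access 29: MISS. Cache: [29(c=1)]
  2. access 36: MISS. Cache: [29(c=1) 36(c=1)]
  3. access 19: MISS, evict 29(c=1). Cache: [36(c=1) 19(c=1)]
  4. access 19: HIT, count now 2. Cache: [36(c=1) 19(c=2)]
  5. access 29: MISS, evict 36(c=1). Cache: [29(c=1) 19(c=2)]
  6. access 11: MISS, evict 29(c=1). Cache: [11(c=1) 19(c=2)]
  7. access 12: MISS, evict 11(c=1). Cache: [12(c=1) 19(c=2)]
  8. access 12: HIT, count now 2. Cache: [19(c=2) 12(c=2)]
  9. access 12: HIT, count now 3. Cache: [19(c=2) 12(c=3)]
  10. access 12: HIT, count now 4. Cache: [19(c=2) 12(c=4)]
  11. access 12: HIT, count now 5. Cache: [19(c=2) 12(c=5)]
  12. access 12: HIT, count now 6. Cache: [19(c=2) 12(c=6)]
  13. access 34: MISS, evict 19(c=2). Cache: [34(c=1) 12(c=6)]
  14. access 36: MISS, evict 34(c=1). Cache: [36(c=1) 12(c=6)]
  15. access 34: MISS, evict 36(c=1). Cache: [34(c=1) 12(c=6)]
  16. access 11: MISS, evict 34(c=1). Cache: [11(c=1) 12(c=6)]
  17. access 29: MISS, evict 11(c=1). Cache: [29(c=1) 12(c=6)]
  18. access 12: HIT, count now 7. Cache: [29(c=1) 12(c=7)]
  19. access 43: MISS, evict 29(c=1). Cache: [43(c=1) 12(c=7)]
  20. access 12: HIT, count now 8. Cache: [43(c=1) 12(c=8)]
  21. access 12: HIT, count now 9. Cache: [43(c=1) 12(c=9)]
  22. access 34: MISS, evict 43(c=1). Cache: [34(c=1) 12(c=9)]
  23. access 11: MISS, evict 34(c=1). Cache: [11(c=1) 12(c=9)]
  24. access 12: HIT, count now 10. Cache: [11(c=1) 12(c=10)]
  25. access 12: HIT, count now 11. Cache: [11(c=1) 12(c=11)]
  26. access 12: HIT, count now 12. Cache: [11(c=1) 12(c=12)]
  27. access 12: HIT, count now 13. Cache: [11(c=1) 12(c=13)]
  28. access 43: MISS, evict 11(c=1). Cache: [43(c=1) 12(c=13)]
  29. access 34: MISS, evict 43(c=1). Cache: [34(c=1) 12(c=13)]
  30. access 12: HIT, count now 14. Cache: [34(c=1) 12(c=14)]
  31. access 31: MISS, evict 34(c=1). Cache: [31(c=1) 12(c=14)]
  32. access 12: HIT, count now 15. Cache: [31(c=1) 12(c=15)]
  33. access 12: HIT, count now 16. Cache: [31(c=1) 12(c=16)]
  34. access 36: MISS, evict 31(c=1). Cache: [36(c=1) 12(c=16)]
  35. access 19: MISS, evict 36(c=1). Cache: [19(c=1) 12(c=16)]
Total: 16 hits, 19 misses, 17 evictions

Hit rate = 16/35

Answer: 16/35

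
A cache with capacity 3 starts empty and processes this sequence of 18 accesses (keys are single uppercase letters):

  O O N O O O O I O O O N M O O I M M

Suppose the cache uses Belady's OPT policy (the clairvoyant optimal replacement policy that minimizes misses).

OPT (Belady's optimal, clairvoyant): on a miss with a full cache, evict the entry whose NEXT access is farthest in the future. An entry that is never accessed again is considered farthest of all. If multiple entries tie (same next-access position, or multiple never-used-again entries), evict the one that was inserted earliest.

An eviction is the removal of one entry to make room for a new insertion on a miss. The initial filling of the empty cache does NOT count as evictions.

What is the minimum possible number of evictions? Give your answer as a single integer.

Answer: 1

Derivation:
OPT (Belady) simulation (capacity=3):
  1. access O: MISS. Cache: [O]
  2. access O: HIT. Next use of O: step 4. Cache: [O]
  3. access N: MISS. Cache: [O N]
  4. access O: HIT. Next use of O: step 5. Cache: [O N]
  5. access O: HIT. Next use of O: step 6. Cache: [O N]
  6. access O: HIT. Next use of O: step 7. Cache: [O N]
  7. access O: HIT. Next use of O: step 9. Cache: [O N]
  8. access I: MISS. Cache: [O N I]
  9. access O: HIT. Next use of O: step 10. Cache: [O N I]
  10. access O: HIT. Next use of O: step 11. Cache: [O N I]
  11. access O: HIT. Next use of O: step 14. Cache: [O N I]
  12. access N: HIT. Next use of N: never. Cache: [O N I]
  13. access M: MISS, evict N (next use: never). Cache: [O I M]
  14. access O: HIT. Next use of O: step 15. Cache: [O I M]
  15. access O: HIT. Next use of O: never. Cache: [O I M]
  16. access I: HIT. Next use of I: never. Cache: [O I M]
  17. access M: HIT. Next use of M: step 18. Cache: [O I M]
  18. access M: HIT. Next use of M: never. Cache: [O I M]
Total: 14 hits, 4 misses, 1 evictions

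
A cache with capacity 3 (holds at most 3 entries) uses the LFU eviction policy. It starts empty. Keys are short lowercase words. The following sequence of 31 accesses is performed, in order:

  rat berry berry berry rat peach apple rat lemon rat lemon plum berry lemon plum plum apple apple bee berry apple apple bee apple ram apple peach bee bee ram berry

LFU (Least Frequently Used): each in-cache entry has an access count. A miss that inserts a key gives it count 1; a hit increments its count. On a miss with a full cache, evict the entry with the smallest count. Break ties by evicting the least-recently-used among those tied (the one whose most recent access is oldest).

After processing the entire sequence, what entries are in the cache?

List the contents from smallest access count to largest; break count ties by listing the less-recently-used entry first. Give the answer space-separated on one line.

LFU simulation (capacity=3):
  1. access rat: MISS. Cache: [rat(c=1)]
  2. access berry: MISS. Cache: [rat(c=1) berry(c=1)]
  3. access berry: HIT, count now 2. Cache: [rat(c=1) berry(c=2)]
  4. access berry: HIT, count now 3. Cache: [rat(c=1) berry(c=3)]
  5. access rat: HIT, count now 2. Cache: [rat(c=2) berry(c=3)]
  6. access peach: MISS. Cache: [peach(c=1) rat(c=2) berry(c=3)]
  7. access apple: MISS, evict peach(c=1). Cache: [apple(c=1) rat(c=2) berry(c=3)]
  8. access rat: HIT, count now 3. Cache: [apple(c=1) berry(c=3) rat(c=3)]
  9. access lemon: MISS, evict apple(c=1). Cache: [lemon(c=1) berry(c=3) rat(c=3)]
  10. access rat: HIT, count now 4. Cache: [lemon(c=1) berry(c=3) rat(c=4)]
  11. access lemon: HIT, count now 2. Cache: [lemon(c=2) berry(c=3) rat(c=4)]
  12. access plum: MISS, evict lemon(c=2). Cache: [plum(c=1) berry(c=3) rat(c=4)]
  13. access berry: HIT, count now 4. Cache: [plum(c=1) rat(c=4) berry(c=4)]
  14. access lemon: MISS, evict plum(c=1). Cache: [lemon(c=1) rat(c=4) berry(c=4)]
  15. access plum: MISS, evict lemon(c=1). Cache: [plum(c=1) rat(c=4) berry(c=4)]
  16. access plum: HIT, count now 2. Cache: [plum(c=2) rat(c=4) berry(c=4)]
  17. access apple: MISS, evict plum(c=2). Cache: [apple(c=1) rat(c=4) berry(c=4)]
  18. access apple: HIT, count now 2. Cache: [apple(c=2) rat(c=4) berry(c=4)]
  19. access bee: MISS, evict apple(c=2). Cache: [bee(c=1) rat(c=4) berry(c=4)]
  20. access berry: HIT, count now 5. Cache: [bee(c=1) rat(c=4) berry(c=5)]
  21. access apple: MISS, evict bee(c=1). Cache: [apple(c=1) rat(c=4) berry(c=5)]
  22. access apple: HIT, count now 2. Cache: [apple(c=2) rat(c=4) berry(c=5)]
  23. access bee: MISS, evict apple(c=2). Cache: [bee(c=1) rat(c=4) berry(c=5)]
  24. access apple: MISS, evict bee(c=1). Cache: [apple(c=1) rat(c=4) berry(c=5)]
  25. access ram: MISS, evict apple(c=1). Cache: [ram(c=1) rat(c=4) berry(c=5)]
  26. access apple: MISS, evict ram(c=1). Cache: [apple(c=1) rat(c=4) berry(c=5)]
  27. access peach: MISS, evict apple(c=1). Cache: [peach(c=1) rat(c=4) berry(c=5)]
  28. access bee: MISS, evict peach(c=1). Cache: [bee(c=1) rat(c=4) berry(c=5)]
  29. access bee: HIT, count now 2. Cache: [bee(c=2) rat(c=4) berry(c=5)]
  30. access ram: MISS, evict bee(c=2). Cache: [ram(c=1) rat(c=4) berry(c=5)]
  31. access berry: HIT, count now 6. Cache: [ram(c=1) rat(c=4) berry(c=6)]
Total: 13 hits, 18 misses, 15 evictions

Answer: ram rat berry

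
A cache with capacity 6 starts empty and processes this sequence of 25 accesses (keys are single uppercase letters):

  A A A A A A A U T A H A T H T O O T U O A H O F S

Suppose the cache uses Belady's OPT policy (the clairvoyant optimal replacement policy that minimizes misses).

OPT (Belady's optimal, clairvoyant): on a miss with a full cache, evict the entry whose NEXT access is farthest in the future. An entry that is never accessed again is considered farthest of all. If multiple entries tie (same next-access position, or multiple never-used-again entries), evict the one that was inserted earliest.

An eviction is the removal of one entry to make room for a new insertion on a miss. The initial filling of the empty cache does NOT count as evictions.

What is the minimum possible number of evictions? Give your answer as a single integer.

OPT (Belady) simulation (capacity=6):
  1. access A: MISS. Cache: [A]
  2. access A: HIT. Next use of A: step 3. Cache: [A]
  3. access A: HIT. Next use of A: step 4. Cache: [A]
  4. access A: HIT. Next use of A: step 5. Cache: [A]
  5. access A: HIT. Next use of A: step 6. Cache: [A]
  6. access A: HIT. Next use of A: step 7. Cache: [A]
  7. access A: HIT. Next use of A: step 10. Cache: [A]
  8. access U: MISS. Cache: [A U]
  9. access T: MISS. Cache: [A U T]
  10. access A: HIT. Next use of A: step 12. Cache: [A U T]
  11. access H: MISS. Cache: [A U T H]
  12. access A: HIT. Next use of A: step 21. Cache: [A U T H]
  13. access T: HIT. Next use of T: step 15. Cache: [A U T H]
  14. access H: HIT. Next use of H: step 22. Cache: [A U T H]
  15. access T: HIT. Next use of T: step 18. Cache: [A U T H]
  16. access O: MISS. Cache: [A U T H O]
  17. access O: HIT. Next use of O: step 20. Cache: [A U T H O]
  18. access T: HIT. Next use of T: never. Cache: [A U T H O]
  19. access U: HIT. Next use of U: never. Cache: [A U T H O]
  20. access O: HIT. Next use of O: step 23. Cache: [A U T H O]
  21. access A: HIT. Next use of A: never. Cache: [A U T H O]
  22. access H: HIT. Next use of H: never. Cache: [A U T H O]
  23. access O: HIT. Next use of O: never. Cache: [A U T H O]
  24. access F: MISS. Cache: [A U T H O F]
  25. access S: MISS, evict A (next use: never). Cache: [U T H O F S]
Total: 18 hits, 7 misses, 1 evictions

Answer: 1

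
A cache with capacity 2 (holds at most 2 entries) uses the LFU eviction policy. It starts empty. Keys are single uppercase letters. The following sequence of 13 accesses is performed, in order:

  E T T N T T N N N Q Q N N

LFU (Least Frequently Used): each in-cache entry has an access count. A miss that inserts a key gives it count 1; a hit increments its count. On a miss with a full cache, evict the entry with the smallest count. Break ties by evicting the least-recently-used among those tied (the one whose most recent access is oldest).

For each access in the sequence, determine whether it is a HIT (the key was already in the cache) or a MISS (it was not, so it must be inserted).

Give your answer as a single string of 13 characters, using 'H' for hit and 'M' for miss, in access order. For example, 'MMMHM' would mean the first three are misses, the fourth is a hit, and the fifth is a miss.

Answer: MMHMHHHHHMHHH

Derivation:
LFU simulation (capacity=2):
  1. access E: MISS. Cache: [E(c=1)]
  2. access T: MISS. Cache: [E(c=1) T(c=1)]
  3. access T: HIT, count now 2. Cache: [E(c=1) T(c=2)]
  4. access N: MISS, evict E(c=1). Cache: [N(c=1) T(c=2)]
  5. access T: HIT, count now 3. Cache: [N(c=1) T(c=3)]
  6. access T: HIT, count now 4. Cache: [N(c=1) T(c=4)]
  7. access N: HIT, count now 2. Cache: [N(c=2) T(c=4)]
  8. access N: HIT, count now 3. Cache: [N(c=3) T(c=4)]
  9. access N: HIT, count now 4. Cache: [T(c=4) N(c=4)]
  10. access Q: MISS, evict T(c=4). Cache: [Q(c=1) N(c=4)]
  11. access Q: HIT, count now 2. Cache: [Q(c=2) N(c=4)]
  12. access N: HIT, count now 5. Cache: [Q(c=2) N(c=5)]
  13. access N: HIT, count now 6. Cache: [Q(c=2) N(c=6)]
Total: 9 hits, 4 misses, 2 evictions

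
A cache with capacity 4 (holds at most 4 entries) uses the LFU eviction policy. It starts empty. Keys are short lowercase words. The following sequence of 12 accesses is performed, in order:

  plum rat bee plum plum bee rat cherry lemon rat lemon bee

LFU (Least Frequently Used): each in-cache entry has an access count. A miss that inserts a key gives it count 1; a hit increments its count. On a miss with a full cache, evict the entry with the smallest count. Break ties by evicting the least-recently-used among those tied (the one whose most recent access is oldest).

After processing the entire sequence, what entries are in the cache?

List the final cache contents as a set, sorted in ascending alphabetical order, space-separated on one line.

Answer: bee lemon plum rat

Derivation:
LFU simulation (capacity=4):
  1. access plum: MISS. Cache: [plum(c=1)]
  2. access rat: MISS. Cache: [plum(c=1) rat(c=1)]
  3. access bee: MISS. Cache: [plum(c=1) rat(c=1) bee(c=1)]
  4. access plum: HIT, count now 2. Cache: [rat(c=1) bee(c=1) plum(c=2)]
  5. access plum: HIT, count now 3. Cache: [rat(c=1) bee(c=1) plum(c=3)]
  6. access bee: HIT, count now 2. Cache: [rat(c=1) bee(c=2) plum(c=3)]
  7. access rat: HIT, count now 2. Cache: [bee(c=2) rat(c=2) plum(c=3)]
  8. access cherry: MISS. Cache: [cherry(c=1) bee(c=2) rat(c=2) plum(c=3)]
  9. access lemon: MISS, evict cherry(c=1). Cache: [lemon(c=1) bee(c=2) rat(c=2) plum(c=3)]
  10. access rat: HIT, count now 3. Cache: [lemon(c=1) bee(c=2) plum(c=3) rat(c=3)]
  11. access lemon: HIT, count now 2. Cache: [bee(c=2) lemon(c=2) plum(c=3) rat(c=3)]
  12. access bee: HIT, count now 3. Cache: [lemon(c=2) plum(c=3) rat(c=3) bee(c=3)]
Total: 7 hits, 5 misses, 1 evictions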